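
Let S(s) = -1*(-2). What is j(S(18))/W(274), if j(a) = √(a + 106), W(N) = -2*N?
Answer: -3*√3/274 ≈ -0.018964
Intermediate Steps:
S(s) = 2
j(a) = √(106 + a)
j(S(18))/W(274) = √(106 + 2)/((-2*274)) = √108/(-548) = (6*√3)*(-1/548) = -3*√3/274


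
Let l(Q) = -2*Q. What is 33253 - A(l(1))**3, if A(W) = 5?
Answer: 33128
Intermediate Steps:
33253 - A(l(1))**3 = 33253 - 1*5**3 = 33253 - 1*125 = 33253 - 125 = 33128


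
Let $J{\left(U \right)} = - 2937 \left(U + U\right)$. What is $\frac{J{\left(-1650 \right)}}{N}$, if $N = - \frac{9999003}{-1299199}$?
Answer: $\frac{4197322209300}{3333001} \approx 1.2593 \cdot 10^{6}$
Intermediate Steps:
$J{\left(U \right)} = - 5874 U$ ($J{\left(U \right)} = - 2937 \cdot 2 U = - 5874 U$)
$N = \frac{9999003}{1299199}$ ($N = \left(-9999003\right) \left(- \frac{1}{1299199}\right) = \frac{9999003}{1299199} \approx 7.6963$)
$\frac{J{\left(-1650 \right)}}{N} = \frac{\left(-5874\right) \left(-1650\right)}{\frac{9999003}{1299199}} = 9692100 \cdot \frac{1299199}{9999003} = \frac{4197322209300}{3333001}$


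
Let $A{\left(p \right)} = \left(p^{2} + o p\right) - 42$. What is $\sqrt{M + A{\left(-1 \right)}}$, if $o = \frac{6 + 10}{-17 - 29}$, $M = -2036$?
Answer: $\frac{3 i \sqrt{122061}}{23} \approx 45.57 i$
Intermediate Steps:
$o = - \frac{8}{23}$ ($o = \frac{16}{-46} = 16 \left(- \frac{1}{46}\right) = - \frac{8}{23} \approx -0.34783$)
$A{\left(p \right)} = -42 + p^{2} - \frac{8 p}{23}$ ($A{\left(p \right)} = \left(p^{2} - \frac{8 p}{23}\right) - 42 = -42 + p^{2} - \frac{8 p}{23}$)
$\sqrt{M + A{\left(-1 \right)}} = \sqrt{-2036 - \left(\frac{958}{23} - 1\right)} = \sqrt{-2036 + \left(-42 + 1 + \frac{8}{23}\right)} = \sqrt{-2036 - \frac{935}{23}} = \sqrt{- \frac{47763}{23}} = \frac{3 i \sqrt{122061}}{23}$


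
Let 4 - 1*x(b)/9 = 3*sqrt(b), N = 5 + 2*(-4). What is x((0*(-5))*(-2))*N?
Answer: -108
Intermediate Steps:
N = -3 (N = 5 - 8 = -3)
x(b) = 36 - 27*sqrt(b)
x((0*(-5))*(-2))*N = (36 - 27*sqrt((0*(-5))*(-2)))*(-3) = (36 - 27*sqrt(0*(-2)))*(-3) = (36 - 27*sqrt(0))*(-3) = (36 - 27*0)*(-3) = (36 + 0)*(-3) = 36*(-3) = -108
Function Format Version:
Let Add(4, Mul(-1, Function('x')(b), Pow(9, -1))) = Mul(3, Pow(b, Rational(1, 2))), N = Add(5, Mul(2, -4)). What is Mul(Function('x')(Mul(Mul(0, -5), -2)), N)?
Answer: -108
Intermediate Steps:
N = -3 (N = Add(5, -8) = -3)
Function('x')(b) = Add(36, Mul(-27, Pow(b, Rational(1, 2)))) (Function('x')(b) = Add(36, Mul(-9, Mul(3, Pow(b, Rational(1, 2))))) = Add(36, Mul(-27, Pow(b, Rational(1, 2)))))
Mul(Function('x')(Mul(Mul(0, -5), -2)), N) = Mul(Add(36, Mul(-27, Pow(Mul(Mul(0, -5), -2), Rational(1, 2)))), -3) = Mul(Add(36, Mul(-27, Pow(Mul(0, -2), Rational(1, 2)))), -3) = Mul(Add(36, Mul(-27, Pow(0, Rational(1, 2)))), -3) = Mul(Add(36, Mul(-27, 0)), -3) = Mul(Add(36, 0), -3) = Mul(36, -3) = -108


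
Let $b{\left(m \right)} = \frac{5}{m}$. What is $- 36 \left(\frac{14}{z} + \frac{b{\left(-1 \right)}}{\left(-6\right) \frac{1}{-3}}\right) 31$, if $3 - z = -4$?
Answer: $558$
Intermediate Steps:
$z = 7$ ($z = 3 - -4 = 3 + 4 = 7$)
$- 36 \left(\frac{14}{z} + \frac{b{\left(-1 \right)}}{\left(-6\right) \frac{1}{-3}}\right) 31 = - 36 \left(\frac{14}{7} + \frac{5 \frac{1}{-1}}{\left(-6\right) \frac{1}{-3}}\right) 31 = - 36 \left(14 \cdot \frac{1}{7} + \frac{5 \left(-1\right)}{\left(-6\right) \left(- \frac{1}{3}\right)}\right) 31 = - 36 \left(2 - \frac{5}{2}\right) 31 = \left(-36\right) \left(- \frac{1}{2}\right) 31 = 18 \cdot 31 = 558$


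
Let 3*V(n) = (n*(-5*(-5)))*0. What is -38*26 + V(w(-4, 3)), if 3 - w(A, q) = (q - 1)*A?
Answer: -988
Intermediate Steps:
w(A, q) = 3 - A*(-1 + q) (w(A, q) = 3 - (q - 1)*A = 3 - (-1 + q)*A = 3 - A*(-1 + q))
V(n) = 0 (V(n) = ((n*(-5*(-5)))*0)/3 = ((n*25)*0)/3 = ((25*n)*0)/3 = (⅓)*0 = 0)
-38*26 + V(w(-4, 3)) = -38*26 + 0 = -988 + 0 = -988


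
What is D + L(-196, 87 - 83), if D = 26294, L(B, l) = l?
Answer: 26298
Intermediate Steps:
D + L(-196, 87 - 83) = 26294 + (87 - 83) = 26294 + 4 = 26298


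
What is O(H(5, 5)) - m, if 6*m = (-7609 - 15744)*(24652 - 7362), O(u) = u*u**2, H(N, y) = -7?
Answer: 201885656/3 ≈ 6.7295e+7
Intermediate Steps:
O(u) = u**3
m = -201886685/3 (m = ((-7609 - 15744)*(24652 - 7362))/6 = (-23353*17290)/6 = (1/6)*(-403773370) = -201886685/3 ≈ -6.7296e+7)
O(H(5, 5)) - m = (-7)**3 - 1*(-201886685/3) = -343 + 201886685/3 = 201885656/3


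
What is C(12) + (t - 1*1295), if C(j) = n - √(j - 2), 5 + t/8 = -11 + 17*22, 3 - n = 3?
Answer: 1569 - √10 ≈ 1565.8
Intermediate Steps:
n = 0 (n = 3 - 1*3 = 3 - 3 = 0)
t = 2864 (t = -40 + 8*(-11 + 17*22) = -40 + 8*(-11 + 374) = -40 + 8*363 = -40 + 2904 = 2864)
C(j) = -√(-2 + j) (C(j) = 0 - √(j - 2) = 0 - √(-2 + j) = -√(-2 + j))
C(12) + (t - 1*1295) = -√(-2 + 12) + (2864 - 1*1295) = -√10 + (2864 - 1295) = -√10 + 1569 = 1569 - √10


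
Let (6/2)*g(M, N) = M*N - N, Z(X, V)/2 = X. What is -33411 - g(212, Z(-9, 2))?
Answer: -32145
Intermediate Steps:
Z(X, V) = 2*X
g(M, N) = -N/3 + M*N/3 (g(M, N) = (M*N - N)/3 = (-N + M*N)/3 = -N/3 + M*N/3)
-33411 - g(212, Z(-9, 2)) = -33411 - 2*(-9)*(-1 + 212)/3 = -33411 - (-18)*211/3 = -33411 - 1*(-1266) = -33411 + 1266 = -32145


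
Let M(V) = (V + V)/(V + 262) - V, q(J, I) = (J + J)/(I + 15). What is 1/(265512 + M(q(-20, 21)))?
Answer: 5283/1402705721 ≈ 3.7663e-6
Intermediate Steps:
q(J, I) = 2*J/(15 + I) (q(J, I) = (2*J)/(15 + I) = 2*J/(15 + I))
M(V) = -V + 2*V/(262 + V) (M(V) = (2*V)/(262 + V) - V = 2*V/(262 + V) - V = -V + 2*V/(262 + V))
1/(265512 + M(q(-20, 21))) = 1/(265512 - 2*(-20)/(15 + 21)*(260 + 2*(-20)/(15 + 21))/(262 + 2*(-20)/(15 + 21))) = 1/(265512 - 2*(-20)/36*(260 + 2*(-20)/36)/(262 + 2*(-20)/36)) = 1/(265512 - 2*(-20)*(1/36)*(260 + 2*(-20)*(1/36))/(262 + 2*(-20)*(1/36))) = 1/(265512 - 1*(-10/9)*(260 - 10/9)/(262 - 10/9)) = 1/(265512 - 1*(-10/9)*2330/9/2348/9) = 1/(265512 - 1*(-10/9)*9/2348*2330/9) = 1/(265512 + 5825/5283) = 1/(1402705721/5283) = 5283/1402705721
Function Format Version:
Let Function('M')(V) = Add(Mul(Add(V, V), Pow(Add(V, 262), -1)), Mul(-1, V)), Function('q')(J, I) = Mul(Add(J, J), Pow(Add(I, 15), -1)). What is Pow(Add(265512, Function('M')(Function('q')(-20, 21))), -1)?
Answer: Rational(5283, 1402705721) ≈ 3.7663e-6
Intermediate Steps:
Function('q')(J, I) = Mul(2, J, Pow(Add(15, I), -1)) (Function('q')(J, I) = Mul(Mul(2, J), Pow(Add(15, I), -1)) = Mul(2, J, Pow(Add(15, I), -1)))
Function('M')(V) = Add(Mul(-1, V), Mul(2, V, Pow(Add(262, V), -1))) (Function('M')(V) = Add(Mul(Mul(2, V), Pow(Add(262, V), -1)), Mul(-1, V)) = Add(Mul(2, V, Pow(Add(262, V), -1)), Mul(-1, V)) = Add(Mul(-1, V), Mul(2, V, Pow(Add(262, V), -1))))
Pow(Add(265512, Function('M')(Function('q')(-20, 21))), -1) = Pow(Add(265512, Mul(-1, Mul(2, -20, Pow(Add(15, 21), -1)), Pow(Add(262, Mul(2, -20, Pow(Add(15, 21), -1))), -1), Add(260, Mul(2, -20, Pow(Add(15, 21), -1))))), -1) = Pow(Add(265512, Mul(-1, Mul(2, -20, Pow(36, -1)), Pow(Add(262, Mul(2, -20, Pow(36, -1))), -1), Add(260, Mul(2, -20, Pow(36, -1))))), -1) = Pow(Add(265512, Mul(-1, Mul(2, -20, Rational(1, 36)), Pow(Add(262, Mul(2, -20, Rational(1, 36))), -1), Add(260, Mul(2, -20, Rational(1, 36))))), -1) = Pow(Add(265512, Mul(-1, Rational(-10, 9), Pow(Add(262, Rational(-10, 9)), -1), Add(260, Rational(-10, 9)))), -1) = Pow(Add(265512, Mul(-1, Rational(-10, 9), Pow(Rational(2348, 9), -1), Rational(2330, 9))), -1) = Pow(Add(265512, Mul(-1, Rational(-10, 9), Rational(9, 2348), Rational(2330, 9))), -1) = Pow(Add(265512, Rational(5825, 5283)), -1) = Pow(Rational(1402705721, 5283), -1) = Rational(5283, 1402705721)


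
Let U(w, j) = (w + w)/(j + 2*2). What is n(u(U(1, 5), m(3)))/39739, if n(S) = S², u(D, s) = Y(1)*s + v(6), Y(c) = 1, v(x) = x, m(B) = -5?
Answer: 1/39739 ≈ 2.5164e-5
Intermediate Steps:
U(w, j) = 2*w/(4 + j) (U(w, j) = (2*w)/(j + 4) = (2*w)/(4 + j) = 2*w/(4 + j))
u(D, s) = 6 + s (u(D, s) = 1*s + 6 = s + 6 = 6 + s)
n(u(U(1, 5), m(3)))/39739 = (6 - 5)²/39739 = 1²*(1/39739) = 1*(1/39739) = 1/39739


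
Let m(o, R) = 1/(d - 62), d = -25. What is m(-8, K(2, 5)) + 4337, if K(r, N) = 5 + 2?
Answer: 377318/87 ≈ 4337.0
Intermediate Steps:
K(r, N) = 7
m(o, R) = -1/87 (m(o, R) = 1/(-25 - 62) = 1/(-87) = -1/87)
m(-8, K(2, 5)) + 4337 = -1/87 + 4337 = 377318/87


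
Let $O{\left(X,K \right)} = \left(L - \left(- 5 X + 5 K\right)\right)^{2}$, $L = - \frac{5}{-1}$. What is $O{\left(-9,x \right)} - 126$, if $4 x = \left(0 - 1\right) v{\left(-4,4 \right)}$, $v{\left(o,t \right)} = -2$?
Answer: $\frac{6721}{4} \approx 1680.3$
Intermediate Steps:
$L = 5$ ($L = \left(-5\right) \left(-1\right) = 5$)
$x = \frac{1}{2}$ ($x = \frac{\left(0 - 1\right) \left(-2\right)}{4} = \frac{\left(-1\right) \left(-2\right)}{4} = \frac{1}{4} \cdot 2 = \frac{1}{2} \approx 0.5$)
$O{\left(X,K \right)} = \left(5 - 5 K + 5 X\right)^{2}$ ($O{\left(X,K \right)} = \left(5 - \left(- 5 X + 5 K\right)\right)^{2} = \left(5 - 5 K + 5 X\right)^{2}$)
$O{\left(-9,x \right)} - 126 = 25 \left(1 - 9 - \frac{1}{2}\right)^{2} - 126 = 25 \left(- \frac{17}{2}\right)^{2} - 126 = 25 \cdot \frac{289}{4} - 126 = \frac{7225}{4} - 126 = \frac{6721}{4}$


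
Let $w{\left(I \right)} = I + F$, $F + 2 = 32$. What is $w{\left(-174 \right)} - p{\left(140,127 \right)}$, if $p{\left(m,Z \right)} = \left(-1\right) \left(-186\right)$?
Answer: $-330$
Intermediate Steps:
$p{\left(m,Z \right)} = 186$
$F = 30$ ($F = -2 + 32 = 30$)
$w{\left(I \right)} = 30 + I$ ($w{\left(I \right)} = I + 30 = 30 + I$)
$w{\left(-174 \right)} - p{\left(140,127 \right)} = \left(30 - 174\right) - 186 = -144 - 186 = -330$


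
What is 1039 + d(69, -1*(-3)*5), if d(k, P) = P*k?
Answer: 2074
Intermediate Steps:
1039 + d(69, -1*(-3)*5) = 1039 + (-1*(-3)*5)*69 = 1039 + (3*5)*69 = 1039 + 15*69 = 1039 + 1035 = 2074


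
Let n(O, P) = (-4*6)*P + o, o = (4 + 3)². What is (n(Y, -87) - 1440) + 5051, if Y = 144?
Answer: 5748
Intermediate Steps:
o = 49 (o = 7² = 49)
n(O, P) = 49 - 24*P (n(O, P) = (-4*6)*P + 49 = -24*P + 49 = 49 - 24*P)
(n(Y, -87) - 1440) + 5051 = ((49 - 24*(-87)) - 1440) + 5051 = ((49 + 2088) - 1440) + 5051 = (2137 - 1440) + 5051 = 697 + 5051 = 5748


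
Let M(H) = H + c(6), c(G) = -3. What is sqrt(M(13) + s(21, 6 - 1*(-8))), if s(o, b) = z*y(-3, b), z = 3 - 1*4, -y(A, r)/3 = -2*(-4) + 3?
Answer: sqrt(43) ≈ 6.5574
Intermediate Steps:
y(A, r) = -33 (y(A, r) = -3*(-2*(-4) + 3) = -3*(8 + 3) = -3*11 = -33)
z = -1 (z = 3 - 4 = -1)
s(o, b) = 33 (s(o, b) = -1*(-33) = 33)
M(H) = -3 + H (M(H) = H - 3 = -3 + H)
sqrt(M(13) + s(21, 6 - 1*(-8))) = sqrt((-3 + 13) + 33) = sqrt(10 + 33) = sqrt(43)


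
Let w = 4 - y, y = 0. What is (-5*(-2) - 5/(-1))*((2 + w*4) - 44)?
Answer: -390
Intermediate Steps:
w = 4 (w = 4 - 1*0 = 4 + 0 = 4)
(-5*(-2) - 5/(-1))*((2 + w*4) - 44) = (-5*(-2) - 5/(-1))*((2 + 4*4) - 44) = (10 - 5*(-1))*((2 + 16) - 44) = (10 + 5)*(18 - 44) = 15*(-26) = -390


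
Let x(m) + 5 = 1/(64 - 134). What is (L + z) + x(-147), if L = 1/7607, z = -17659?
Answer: -9405910897/532490 ≈ -17664.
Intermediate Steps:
L = 1/7607 ≈ 0.00013146
x(m) = -351/70 (x(m) = -5 + 1/(64 - 134) = -5 + 1/(-70) = -5 - 1/70 = -351/70)
(L + z) + x(-147) = (1/7607 - 17659) - 351/70 = -134332012/7607 - 351/70 = -9405910897/532490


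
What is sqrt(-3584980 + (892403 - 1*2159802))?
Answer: I*sqrt(4852379) ≈ 2202.8*I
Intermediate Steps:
sqrt(-3584980 + (892403 - 1*2159802)) = sqrt(-3584980 + (892403 - 2159802)) = sqrt(-3584980 - 1267399) = sqrt(-4852379) = I*sqrt(4852379)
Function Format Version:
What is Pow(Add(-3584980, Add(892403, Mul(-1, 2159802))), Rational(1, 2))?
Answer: Mul(I, Pow(4852379, Rational(1, 2))) ≈ Mul(2202.8, I)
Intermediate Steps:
Pow(Add(-3584980, Add(892403, Mul(-1, 2159802))), Rational(1, 2)) = Pow(Add(-3584980, Add(892403, -2159802)), Rational(1, 2)) = Pow(Add(-3584980, -1267399), Rational(1, 2)) = Pow(-4852379, Rational(1, 2)) = Mul(I, Pow(4852379, Rational(1, 2)))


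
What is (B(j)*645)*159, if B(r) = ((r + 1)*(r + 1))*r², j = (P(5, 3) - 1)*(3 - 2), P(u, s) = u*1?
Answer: 41022000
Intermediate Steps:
P(u, s) = u
j = 4 (j = (5 - 1)*(3 - 2) = 4*1 = 4)
B(r) = r²*(1 + r)² (B(r) = ((1 + r)*(1 + r))*r² = (1 + r)²*r² = r²*(1 + r)²)
(B(j)*645)*159 = ((4²*(1 + 4)²)*645)*159 = ((16*5²)*645)*159 = ((16*25)*645)*159 = (400*645)*159 = 258000*159 = 41022000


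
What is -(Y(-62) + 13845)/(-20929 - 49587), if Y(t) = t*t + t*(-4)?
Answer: 17937/70516 ≈ 0.25437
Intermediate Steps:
Y(t) = t² - 4*t
-(Y(-62) + 13845)/(-20929 - 49587) = -(-62*(-4 - 62) + 13845)/(-20929 - 49587) = -(-62*(-66) + 13845)/(-70516) = -(4092 + 13845)*(-1)/70516 = -17937*(-1)/70516 = -1*(-17937/70516) = 17937/70516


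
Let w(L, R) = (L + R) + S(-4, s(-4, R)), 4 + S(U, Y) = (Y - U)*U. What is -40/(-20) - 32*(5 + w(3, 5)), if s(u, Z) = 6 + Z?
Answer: 1634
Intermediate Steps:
S(U, Y) = -4 + U*(Y - U) (S(U, Y) = -4 + (Y - U)*U = -4 + U*(Y - U))
w(L, R) = -44 + L - 3*R (w(L, R) = (L + R) + (-4 - 1*(-4)² - 4*(6 + R)) = (L + R) + (-4 - 1*16 + (-24 - 4*R)) = (L + R) + (-4 - 16 + (-24 - 4*R)) = (L + R) + (-44 - 4*R) = -44 + L - 3*R)
-40/(-20) - 32*(5 + w(3, 5)) = -40/(-20) - 32*(5 + (-44 + 3 - 3*5)) = -40*(-1/20) - 32*(5 + (-44 + 3 - 15)) = 2 - 32*(5 - 56) = 2 - 32*(-51) = 2 + 1632 = 1634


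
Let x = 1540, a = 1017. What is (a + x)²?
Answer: 6538249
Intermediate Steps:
(a + x)² = (1017 + 1540)² = 2557² = 6538249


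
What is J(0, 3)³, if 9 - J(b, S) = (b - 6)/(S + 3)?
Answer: 1000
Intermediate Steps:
J(b, S) = 9 - (-6 + b)/(3 + S) (J(b, S) = 9 - (b - 6)/(S + 3) = 9 - (-6 + b)/(3 + S))
J(0, 3)³ = ((33 - 1*0 + 9*3)/(3 + 3))³ = ((33 + 0 + 27)/6)³ = ((⅙)*60)³ = 10³ = 1000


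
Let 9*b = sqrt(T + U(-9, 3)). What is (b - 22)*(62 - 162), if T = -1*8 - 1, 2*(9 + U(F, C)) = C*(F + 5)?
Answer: 2200 - 200*I*sqrt(6)/9 ≈ 2200.0 - 54.433*I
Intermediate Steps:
U(F, C) = -9 + C*(5 + F)/2 (U(F, C) = -9 + (C*(F + 5))/2 = -9 + (C*(5 + F))/2 = -9 + C*(5 + F)/2)
T = -9 (T = -8 - 1 = -9)
b = 2*I*sqrt(6)/9 (b = sqrt(-9 + (-9 + (5/2)*3 + (1/2)*3*(-9)))/9 = sqrt(-9 + (-9 + 15/2 - 27/2))/9 = sqrt(-9 - 15)/9 = sqrt(-24)/9 = (2*I*sqrt(6))/9 = 2*I*sqrt(6)/9 ≈ 0.54433*I)
(b - 22)*(62 - 162) = (2*I*sqrt(6)/9 - 22)*(62 - 162) = (-22 + 2*I*sqrt(6)/9)*(-100) = 2200 - 200*I*sqrt(6)/9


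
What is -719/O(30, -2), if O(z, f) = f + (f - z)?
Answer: 719/34 ≈ 21.147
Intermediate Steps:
O(z, f) = -z + 2*f
-719/O(30, -2) = -719/(-1*30 + 2*(-2)) = -719/(-30 - 4) = -719/(-34) = -719*(-1/34) = 719/34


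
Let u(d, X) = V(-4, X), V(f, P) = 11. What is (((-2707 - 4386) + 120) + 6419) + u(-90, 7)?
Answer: -543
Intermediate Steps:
u(d, X) = 11
(((-2707 - 4386) + 120) + 6419) + u(-90, 7) = (((-2707 - 4386) + 120) + 6419) + 11 = ((-7093 + 120) + 6419) + 11 = (-6973 + 6419) + 11 = -554 + 11 = -543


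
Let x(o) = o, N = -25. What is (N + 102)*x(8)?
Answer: 616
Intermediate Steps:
(N + 102)*x(8) = (-25 + 102)*8 = 77*8 = 616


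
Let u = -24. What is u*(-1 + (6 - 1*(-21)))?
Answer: -624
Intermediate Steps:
u*(-1 + (6 - 1*(-21))) = -24*(-1 + (6 - 1*(-21))) = -24*(-1 + (6 + 21)) = -24*(-1 + 27) = -24*26 = -624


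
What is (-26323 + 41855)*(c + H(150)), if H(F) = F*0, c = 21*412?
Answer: 134382864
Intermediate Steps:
c = 8652
H(F) = 0
(-26323 + 41855)*(c + H(150)) = (-26323 + 41855)*(8652 + 0) = 15532*8652 = 134382864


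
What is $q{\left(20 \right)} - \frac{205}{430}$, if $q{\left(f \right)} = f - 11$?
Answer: $\frac{733}{86} \approx 8.5233$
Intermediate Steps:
$q{\left(f \right)} = -11 + f$ ($q{\left(f \right)} = f - 11 = -11 + f$)
$q{\left(20 \right)} - \frac{205}{430} = \left(-11 + 20\right) - \frac{205}{430} = 9 - 205 \cdot \frac{1}{430} = 9 - \frac{41}{86} = \frac{733}{86}$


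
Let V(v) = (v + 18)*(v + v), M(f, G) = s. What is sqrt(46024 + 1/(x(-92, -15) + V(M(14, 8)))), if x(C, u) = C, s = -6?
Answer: sqrt(640838117)/118 ≈ 214.53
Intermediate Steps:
M(f, G) = -6
V(v) = 2*v*(18 + v) (V(v) = (18 + v)*(2*v) = 2*v*(18 + v))
sqrt(46024 + 1/(x(-92, -15) + V(M(14, 8)))) = sqrt(46024 + 1/(-92 + 2*(-6)*(18 - 6))) = sqrt(46024 + 1/(-92 + 2*(-6)*12)) = sqrt(46024 + 1/(-92 - 144)) = sqrt(46024 + 1/(-236)) = sqrt(46024 - 1/236) = sqrt(10861663/236) = sqrt(640838117)/118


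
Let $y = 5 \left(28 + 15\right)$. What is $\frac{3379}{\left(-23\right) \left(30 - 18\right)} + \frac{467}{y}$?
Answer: $- \frac{597593}{59340} \approx -10.071$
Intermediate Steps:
$y = 215$ ($y = 5 \cdot 43 = 215$)
$\frac{3379}{\left(-23\right) \left(30 - 18\right)} + \frac{467}{y} = \frac{3379}{\left(-23\right) \left(30 - 18\right)} + \frac{467}{215} = \frac{3379}{\left(-23\right) 12} + 467 \cdot \frac{1}{215} = \frac{3379}{-276} + \frac{467}{215} = 3379 \left(- \frac{1}{276}\right) + \frac{467}{215} = - \frac{3379}{276} + \frac{467}{215} = - \frac{597593}{59340}$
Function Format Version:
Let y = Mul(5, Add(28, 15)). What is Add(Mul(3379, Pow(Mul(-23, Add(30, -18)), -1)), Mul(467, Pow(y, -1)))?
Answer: Rational(-597593, 59340) ≈ -10.071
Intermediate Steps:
y = 215 (y = Mul(5, 43) = 215)
Add(Mul(3379, Pow(Mul(-23, Add(30, -18)), -1)), Mul(467, Pow(y, -1))) = Add(Mul(3379, Pow(Mul(-23, Add(30, -18)), -1)), Mul(467, Pow(215, -1))) = Add(Mul(3379, Pow(Mul(-23, 12), -1)), Mul(467, Rational(1, 215))) = Add(Mul(3379, Pow(-276, -1)), Rational(467, 215)) = Add(Mul(3379, Rational(-1, 276)), Rational(467, 215)) = Add(Rational(-3379, 276), Rational(467, 215)) = Rational(-597593, 59340)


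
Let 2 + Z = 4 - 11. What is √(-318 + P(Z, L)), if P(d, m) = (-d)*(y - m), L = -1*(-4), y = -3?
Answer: I*√381 ≈ 19.519*I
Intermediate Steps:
L = 4
Z = -9 (Z = -2 + (4 - 11) = -2 - 7 = -9)
P(d, m) = -d*(-3 - m) (P(d, m) = (-d)*(-3 - m) = -d*(-3 - m))
√(-318 + P(Z, L)) = √(-318 - 9*(3 + 4)) = √(-318 - 9*7) = √(-318 - 63) = √(-381) = I*√381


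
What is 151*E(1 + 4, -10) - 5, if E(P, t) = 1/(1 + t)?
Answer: -196/9 ≈ -21.778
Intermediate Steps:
151*E(1 + 4, -10) - 5 = 151/(1 - 10) - 5 = 151/(-9) - 5 = 151*(-1/9) - 5 = -151/9 - 5 = -196/9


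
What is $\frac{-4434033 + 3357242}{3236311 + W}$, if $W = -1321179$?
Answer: $- \frac{1076791}{1915132} \approx -0.56225$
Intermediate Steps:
$\frac{-4434033 + 3357242}{3236311 + W} = \frac{-4434033 + 3357242}{3236311 - 1321179} = - \frac{1076791}{1915132}$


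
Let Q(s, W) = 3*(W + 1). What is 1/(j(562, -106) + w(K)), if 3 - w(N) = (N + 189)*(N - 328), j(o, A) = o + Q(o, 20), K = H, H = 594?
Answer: -1/207650 ≈ -4.8158e-6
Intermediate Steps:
Q(s, W) = 3 + 3*W (Q(s, W) = 3*(1 + W) = 3 + 3*W)
K = 594
j(o, A) = 63 + o (j(o, A) = o + (3 + 3*20) = o + (3 + 60) = o + 63 = 63 + o)
w(N) = 3 - (-328 + N)*(189 + N) (w(N) = 3 - (N + 189)*(N - 328) = 3 - (189 + N)*(-328 + N) = 3 - (-328 + N)*(189 + N))
1/(j(562, -106) + w(K)) = 1/((63 + 562) + (61995 - 1*594² + 139*594)) = 1/(625 + (61995 - 1*352836 + 82566)) = 1/(625 + (61995 - 352836 + 82566)) = 1/(625 - 208275) = 1/(-207650) = -1/207650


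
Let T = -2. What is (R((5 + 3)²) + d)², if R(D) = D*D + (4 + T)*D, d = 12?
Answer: 17943696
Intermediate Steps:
R(D) = D² + 2*D (R(D) = D*D + (4 - 2)*D = D² + 2*D)
(R((5 + 3)²) + d)² = ((5 + 3)²*(2 + (5 + 3)²) + 12)² = (8²*(2 + 8²) + 12)² = (64*(2 + 64) + 12)² = (64*66 + 12)² = (4224 + 12)² = 4236² = 17943696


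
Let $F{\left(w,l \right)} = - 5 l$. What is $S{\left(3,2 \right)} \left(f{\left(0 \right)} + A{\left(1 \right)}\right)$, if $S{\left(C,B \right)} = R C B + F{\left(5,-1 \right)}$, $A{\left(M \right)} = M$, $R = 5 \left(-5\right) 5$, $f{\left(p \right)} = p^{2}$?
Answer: $-745$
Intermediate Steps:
$R = -125$ ($R = \left(-25\right) 5 = -125$)
$S{\left(C,B \right)} = 5 - 125 B C$ ($S{\left(C,B \right)} = - 125 C B - -5 = - 125 B C + 5 = 5 - 125 B C$)
$S{\left(3,2 \right)} \left(f{\left(0 \right)} + A{\left(1 \right)}\right) = \left(5 - 250 \cdot 3\right) \left(0^{2} + 1\right) = \left(5 - 750\right) \left(0 + 1\right) = \left(-745\right) 1 = -745$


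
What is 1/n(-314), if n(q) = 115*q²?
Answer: 1/11338540 ≈ 8.8195e-8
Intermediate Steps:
1/n(-314) = 1/(115*(-314)²) = 1/(115*98596) = 1/11338540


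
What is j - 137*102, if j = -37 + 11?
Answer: -14000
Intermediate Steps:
j = -26
j - 137*102 = -26 - 137*102 = -26 - 13974 = -14000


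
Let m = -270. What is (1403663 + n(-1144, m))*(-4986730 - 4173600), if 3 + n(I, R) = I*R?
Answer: -15687431538200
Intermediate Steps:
n(I, R) = -3 + I*R
(1403663 + n(-1144, m))*(-4986730 - 4173600) = (1403663 + (-3 - 1144*(-270)))*(-4986730 - 4173600) = (1403663 + (-3 + 308880))*(-9160330) = (1403663 + 308877)*(-9160330) = 1712540*(-9160330) = -15687431538200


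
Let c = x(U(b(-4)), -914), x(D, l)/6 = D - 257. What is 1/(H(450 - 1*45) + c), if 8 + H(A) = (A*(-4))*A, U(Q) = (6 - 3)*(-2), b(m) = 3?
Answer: -1/657686 ≈ -1.5205e-6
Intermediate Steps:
U(Q) = -6 (U(Q) = 3*(-2) = -6)
H(A) = -8 - 4*A**2 (H(A) = -8 + (A*(-4))*A = -8 + (-4*A)*A = -8 - 4*A**2)
x(D, l) = -1542 + 6*D (x(D, l) = 6*(D - 257) = 6*(-257 + D) = -1542 + 6*D)
c = -1578 (c = -1542 + 6*(-6) = -1542 - 36 = -1578)
1/(H(450 - 1*45) + c) = 1/((-8 - 4*(450 - 1*45)**2) - 1578) = 1/((-8 - 4*(450 - 45)**2) - 1578) = 1/((-8 - 4*405**2) - 1578) = 1/((-8 - 4*164025) - 1578) = 1/((-8 - 656100) - 1578) = 1/(-656108 - 1578) = 1/(-657686) = -1/657686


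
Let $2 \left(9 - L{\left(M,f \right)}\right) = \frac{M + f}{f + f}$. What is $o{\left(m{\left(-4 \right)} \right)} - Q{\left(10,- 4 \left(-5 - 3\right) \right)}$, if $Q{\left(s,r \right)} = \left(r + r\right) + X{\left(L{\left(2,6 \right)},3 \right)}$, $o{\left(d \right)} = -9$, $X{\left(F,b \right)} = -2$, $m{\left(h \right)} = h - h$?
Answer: $-71$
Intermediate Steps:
$m{\left(h \right)} = 0$
$L{\left(M,f \right)} = 9 - \frac{M + f}{4 f}$ ($L{\left(M,f \right)} = 9 - \frac{\left(M + f\right) \frac{1}{f + f}}{2} = 9 - \frac{\left(M + f\right) \frac{1}{2 f}}{2} = 9 - \frac{\frac{1}{2} \frac{1}{f} \left(M + f\right)}{2} = 9 - \frac{M + f}{4 f}$)
$Q{\left(s,r \right)} = -2 + 2 r$ ($Q{\left(s,r \right)} = \left(r + r\right) - 2 = 2 r - 2 = -2 + 2 r$)
$o{\left(m{\left(-4 \right)} \right)} - Q{\left(10,- 4 \left(-5 - 3\right) \right)} = -9 - \left(-2 + 2 \left(- 4 \left(-5 - 3\right)\right)\right) = -9 - \left(-2 + 2 \left(\left(-4\right) \left(-8\right)\right)\right) = -9 - \left(-2 + 2 \cdot 32\right) = -9 - \left(-2 + 64\right) = -9 - 62 = -71$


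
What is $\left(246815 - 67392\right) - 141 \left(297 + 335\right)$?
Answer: $90311$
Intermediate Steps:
$\left(246815 - 67392\right) - 141 \left(297 + 335\right) = 179423 - 141 \cdot 632 = 179423 - 89112 = 90311$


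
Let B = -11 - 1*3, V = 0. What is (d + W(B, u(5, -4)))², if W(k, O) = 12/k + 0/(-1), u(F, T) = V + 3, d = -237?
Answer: 2772225/49 ≈ 56576.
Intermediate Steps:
u(F, T) = 3 (u(F, T) = 0 + 3 = 3)
B = -14 (B = -11 - 3 = -14)
W(k, O) = 12/k (W(k, O) = 12/k + 0*(-1) = 12/k + 0 = 12/k)
(d + W(B, u(5, -4)))² = (-237 + 12/(-14))² = (-237 + 12*(-1/14))² = (-237 - 6/7)² = (-1665/7)² = 2772225/49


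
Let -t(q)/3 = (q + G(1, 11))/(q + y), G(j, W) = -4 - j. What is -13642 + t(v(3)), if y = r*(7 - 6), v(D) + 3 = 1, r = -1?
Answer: -13649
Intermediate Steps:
v(D) = -2 (v(D) = -3 + 1 = -2)
y = -1 (y = -(7 - 6) = -1*1 = -1)
t(q) = -3*(-5 + q)/(-1 + q) (t(q) = -3*(q + (-4 - 1*1))/(q - 1) = -3*(q + (-4 - 1))/(-1 + q) = -3*(q - 5)/(-1 + q) = -3*(-5 + q)/(-1 + q))
-13642 + t(v(3)) = -13642 + 3*(5 - 1*(-2))/(-1 - 2) = -13642 + 3*(5 + 2)/(-3) = -13642 + 3*(-1/3)*7 = -13642 - 7 = -13649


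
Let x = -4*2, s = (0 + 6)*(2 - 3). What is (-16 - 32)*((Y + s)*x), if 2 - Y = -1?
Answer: -1152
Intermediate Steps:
s = -6 (s = 6*(-1) = -6)
Y = 3 (Y = 2 - 1*(-1) = 2 + 1 = 3)
x = -8
(-16 - 32)*((Y + s)*x) = (-16 - 32)*((3 - 6)*(-8)) = -(-144)*(-8) = -48*24 = -1152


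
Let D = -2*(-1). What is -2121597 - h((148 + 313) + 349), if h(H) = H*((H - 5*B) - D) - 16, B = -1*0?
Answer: -2776061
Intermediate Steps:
D = 2
B = 0
h(H) = -16 + H*(-2 + H) (h(H) = H*((H - 5*0) - 1*2) - 16 = H*((H + 0) - 2) - 16 = H*(H - 2) - 16 = H*(-2 + H) - 16 = -16 + H*(-2 + H))
-2121597 - h((148 + 313) + 349) = -2121597 - (-16 + ((148 + 313) + 349)² - 2*((148 + 313) + 349)) = -2121597 - (-16 + (461 + 349)² - 2*(461 + 349)) = -2121597 - (-16 + 810² - 2*810) = -2121597 - (-16 + 656100 - 1620) = -2121597 - 1*654464 = -2121597 - 654464 = -2776061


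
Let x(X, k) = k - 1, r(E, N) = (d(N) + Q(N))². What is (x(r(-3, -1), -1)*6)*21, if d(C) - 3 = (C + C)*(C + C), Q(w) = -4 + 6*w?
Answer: -252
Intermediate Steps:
d(C) = 3 + 4*C² (d(C) = 3 + (C + C)*(C + C) = 3 + (2*C)*(2*C) = 3 + 4*C²)
r(E, N) = (-1 + 4*N² + 6*N)² (r(E, N) = ((3 + 4*N²) + (-4 + 6*N))² = (-1 + 4*N² + 6*N)²)
x(X, k) = -1 + k
(x(r(-3, -1), -1)*6)*21 = ((-1 - 1)*6)*21 = -2*6*21 = -12*21 = -252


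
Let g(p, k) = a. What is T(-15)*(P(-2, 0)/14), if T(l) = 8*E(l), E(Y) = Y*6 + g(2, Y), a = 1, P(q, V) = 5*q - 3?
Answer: 4628/7 ≈ 661.14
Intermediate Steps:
P(q, V) = -3 + 5*q
g(p, k) = 1
E(Y) = 1 + 6*Y (E(Y) = Y*6 + 1 = 6*Y + 1 = 1 + 6*Y)
T(l) = 8 + 48*l (T(l) = 8*(1 + 6*l) = 8 + 48*l)
T(-15)*(P(-2, 0)/14) = (8 + 48*(-15))*((-3 + 5*(-2))/14) = (8 - 720)*((-3 - 10)*(1/14)) = -(-9256)/14 = -712*(-13/14) = 4628/7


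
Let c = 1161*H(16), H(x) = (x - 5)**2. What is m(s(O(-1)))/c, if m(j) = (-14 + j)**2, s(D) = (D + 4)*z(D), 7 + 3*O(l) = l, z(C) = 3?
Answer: 100/140481 ≈ 0.00071184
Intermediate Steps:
O(l) = -7/3 + l/3
H(x) = (-5 + x)**2
s(D) = 12 + 3*D (s(D) = (D + 4)*3 = (4 + D)*3 = 12 + 3*D)
c = 140481 (c = 1161*(-5 + 16)**2 = 1161*11**2 = 1161*121 = 140481)
m(s(O(-1)))/c = (-14 + (12 + 3*(-7/3 + (1/3)*(-1))))**2/140481 = (-14 + (12 + 3*(-7/3 - 1/3)))**2*(1/140481) = (-14 + (12 + 3*(-8/3)))**2*(1/140481) = (-14 + (12 - 8))**2*(1/140481) = (-14 + 4)**2*(1/140481) = (-10)**2*(1/140481) = 100*(1/140481) = 100/140481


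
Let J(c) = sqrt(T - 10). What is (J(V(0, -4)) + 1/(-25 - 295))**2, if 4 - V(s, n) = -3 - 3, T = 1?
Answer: (1 - 960*I)**2/102400 ≈ -9.0 - 0.01875*I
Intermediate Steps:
V(s, n) = 10 (V(s, n) = 4 - (-3 - 3) = 4 - 1*(-6) = 4 + 6 = 10)
J(c) = 3*I (J(c) = sqrt(1 - 10) = sqrt(-9) = 3*I)
(J(V(0, -4)) + 1/(-25 - 295))**2 = (3*I + 1/(-25 - 295))**2 = (3*I + 1/(-320))**2 = (3*I - 1/320)**2 = (-1/320 + 3*I)**2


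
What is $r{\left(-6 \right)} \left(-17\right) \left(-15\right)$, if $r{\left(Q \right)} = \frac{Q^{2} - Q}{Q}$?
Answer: $-1785$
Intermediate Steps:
$r{\left(Q \right)} = \frac{Q^{2} - Q}{Q}$
$r{\left(-6 \right)} \left(-17\right) \left(-15\right) = \left(-1 - 6\right) \left(-17\right) \left(-15\right) = \left(-7\right) \left(-17\right) \left(-15\right) = 119 \left(-15\right) = -1785$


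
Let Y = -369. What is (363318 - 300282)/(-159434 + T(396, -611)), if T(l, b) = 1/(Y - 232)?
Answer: -12628212/31939945 ≈ -0.39537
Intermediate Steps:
T(l, b) = -1/601 (T(l, b) = 1/(-369 - 232) = 1/(-601) = -1/601)
(363318 - 300282)/(-159434 + T(396, -611)) = (363318 - 300282)/(-159434 - 1/601) = 63036/(-95819835/601) = 63036*(-601/95819835) = -12628212/31939945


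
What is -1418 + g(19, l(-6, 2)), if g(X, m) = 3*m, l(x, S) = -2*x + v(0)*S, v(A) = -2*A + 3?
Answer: -1364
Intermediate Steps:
v(A) = 3 - 2*A
l(x, S) = -2*x + 3*S (l(x, S) = -2*x + (3 - 2*0)*S = -2*x + (3 + 0)*S = -2*x + 3*S)
-1418 + g(19, l(-6, 2)) = -1418 + 3*(-2*(-6) + 3*2) = -1418 + 3*(12 + 6) = -1418 + 3*18 = -1418 + 54 = -1364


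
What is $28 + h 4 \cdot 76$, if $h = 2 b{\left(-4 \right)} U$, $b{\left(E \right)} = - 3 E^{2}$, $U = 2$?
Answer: $-58340$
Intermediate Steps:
$h = -192$ ($h = 2 \left(- 3 \left(-4\right)^{2}\right) 2 = 2 \left(\left(-3\right) 16\right) 2 = 2 \left(-48\right) 2 = \left(-96\right) 2 = -192$)
$28 + h 4 \cdot 76 = 28 + \left(-192\right) 4 \cdot 76 = 28 - 58368 = -58340$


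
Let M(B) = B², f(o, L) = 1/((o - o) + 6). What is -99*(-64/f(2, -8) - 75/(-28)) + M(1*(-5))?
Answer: 1057723/28 ≈ 37776.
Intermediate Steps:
f(o, L) = ⅙ (f(o, L) = 1/(0 + 6) = 1/6 = ⅙)
-99*(-64/f(2, -8) - 75/(-28)) + M(1*(-5)) = -99*(-64/⅙ - 75/(-28)) + (1*(-5))² = -99*(-64*6 - 75*(-1/28)) + (-5)² = -99*(-384 + 75/28) + 25 = -99*(-10677/28) + 25 = 1057023/28 + 25 = 1057723/28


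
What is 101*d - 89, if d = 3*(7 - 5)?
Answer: 517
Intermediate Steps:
d = 6 (d = 3*2 = 6)
101*d - 89 = 101*6 - 89 = 606 - 89 = 517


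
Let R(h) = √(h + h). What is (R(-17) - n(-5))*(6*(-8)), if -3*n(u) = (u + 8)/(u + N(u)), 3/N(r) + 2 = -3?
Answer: 60/7 - 48*I*√34 ≈ 8.5714 - 279.89*I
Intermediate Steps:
N(r) = -⅗ (N(r) = 3/(-2 - 3) = 3/(-5) = 3*(-⅕) = -⅗)
n(u) = -(8 + u)/(3*(-⅗ + u)) (n(u) = -(u + 8)/(3*(u - ⅗)) = -(8 + u)/(3*(-⅗ + u)))
R(h) = √2*√h (R(h) = √(2*h) = √2*√h)
(R(-17) - n(-5))*(6*(-8)) = (√2*√(-17) - 5*(-8 - 1*(-5))/(3*(-3 + 5*(-5))))*(6*(-8)) = (√2*(I*√17) - 5*(-8 + 5)/(3*(-3 - 25)))*(-48) = (I*√34 - 5*(-3)/(3*(-28)))*(-48) = (I*√34 - 5*(-1)*(-3)/(3*28))*(-48) = (I*√34 - 1*5/28)*(-48) = (I*√34 - 5/28)*(-48) = (-5/28 + I*√34)*(-48) = 60/7 - 48*I*√34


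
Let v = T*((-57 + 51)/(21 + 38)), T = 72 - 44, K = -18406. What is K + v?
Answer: -1086122/59 ≈ -18409.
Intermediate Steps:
T = 28
v = -168/59 (v = 28*((-57 + 51)/(21 + 38)) = 28*(-6/59) = -168/59 ≈ -2.8475)
K + v = -18406 - 168/59 = -1086122/59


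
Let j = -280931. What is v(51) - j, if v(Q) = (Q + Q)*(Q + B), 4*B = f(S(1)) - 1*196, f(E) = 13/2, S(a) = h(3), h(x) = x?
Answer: 1125203/4 ≈ 2.8130e+5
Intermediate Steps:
S(a) = 3
f(E) = 13/2 (f(E) = 13*(½) = 13/2)
B = -379/8 (B = (13/2 - 1*196)/4 = (13/2 - 196)/4 = (¼)*(-379/2) = -379/8 ≈ -47.375)
v(Q) = 2*Q*(-379/8 + Q) (v(Q) = (Q + Q)*(Q - 379/8) = (2*Q)*(-379/8 + Q) = 2*Q*(-379/8 + Q))
v(51) - j = (¼)*51*(-379 + 8*51) - 1*(-280931) = (¼)*51*(-379 + 408) + 280931 = (¼)*51*29 + 280931 = 1479/4 + 280931 = 1125203/4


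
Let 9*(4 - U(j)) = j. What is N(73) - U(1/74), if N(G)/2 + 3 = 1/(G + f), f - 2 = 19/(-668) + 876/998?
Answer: -167915518753/16838479998 ≈ -9.9721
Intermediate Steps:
U(j) = 4 - j/9
f = 949767/333332 (f = 2 + (19/(-668) + 876/998) = 2 + (19*(-1/668) + 876*(1/998)) = 2 + (-19/668 + 438/499) = 2 + 283103/333332 = 949767/333332 ≈ 2.8493)
N(G) = -6 + 2/(949767/333332 + G) (N(G) = -6 + 2/(G + 949767/333332) = -6 + 2/(949767/333332 + G))
N(73) - U(1/74) = 2*(-2515969 - 999996*73)/(949767 + 333332*73) - (4 - ⅑/74) = 2*(-2515969 - 72999708)/(949767 + 24333236) - (4 - ⅑*1/74) = 2*(-75515677)/25283003 - (4 - 1/666) = 2*(1/25283003)*(-75515677) - 1*2663/666 = -151031354/25283003 - 2663/666 = -167915518753/16838479998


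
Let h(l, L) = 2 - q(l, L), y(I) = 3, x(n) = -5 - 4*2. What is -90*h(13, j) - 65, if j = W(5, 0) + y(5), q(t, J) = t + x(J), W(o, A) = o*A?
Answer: -245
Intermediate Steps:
x(n) = -13 (x(n) = -5 - 8 = -13)
W(o, A) = A*o
q(t, J) = -13 + t (q(t, J) = t - 13 = -13 + t)
j = 3 (j = 0*5 + 3 = 0 + 3 = 3)
h(l, L) = 15 - l (h(l, L) = 2 - (-13 + l) = 2 + (13 - l) = 15 - l)
-90*h(13, j) - 65 = -90*(15 - 1*13) - 65 = -90*(15 - 13) - 65 = -90*2 - 65 = -180 - 65 = -245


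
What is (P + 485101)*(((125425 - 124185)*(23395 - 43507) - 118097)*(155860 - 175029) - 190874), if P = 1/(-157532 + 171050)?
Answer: 3149724518960983600241/13518 ≈ 2.3300e+17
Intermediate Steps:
P = 1/13518 ≈ 7.3975e-5
(P + 485101)*(((125425 - 124185)*(23395 - 43507) - 118097)*(155860 - 175029) - 190874) = (1/13518 + 485101)*(((125425 - 124185)*(23395 - 43507) - 118097)*(155860 - 175029) - 190874) = 6557595319*((1240*(-20112) - 118097)*(-19169) - 190874)/13518 = 6557595319*((-24938880 - 118097)*(-19169) - 190874)/13518 = 6557595319*(-25056977*(-19169) - 190874)/13518 = 6557595319*(480317192113 - 190874)/13518 = (6557595319/13518)*480317001239 = 3149724518960983600241/13518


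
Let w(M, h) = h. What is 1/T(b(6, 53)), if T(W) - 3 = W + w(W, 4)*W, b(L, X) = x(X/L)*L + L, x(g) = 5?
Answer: 1/183 ≈ 0.0054645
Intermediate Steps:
b(L, X) = 6*L (b(L, X) = 5*L + L = 6*L)
T(W) = 3 + 5*W (T(W) = 3 + (W + 4*W) = 3 + 5*W)
1/T(b(6, 53)) = 1/(3 + 5*(6*6)) = 1/(3 + 5*36) = 1/(3 + 180) = 1/183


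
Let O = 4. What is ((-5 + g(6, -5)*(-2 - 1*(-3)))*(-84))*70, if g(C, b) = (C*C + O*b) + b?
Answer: -35280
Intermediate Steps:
g(C, b) = C**2 + 5*b (g(C, b) = (C*C + 4*b) + b = (C**2 + 4*b) + b = C**2 + 5*b)
((-5 + g(6, -5)*(-2 - 1*(-3)))*(-84))*70 = ((-5 + (6**2 + 5*(-5))*(-2 - 1*(-3)))*(-84))*70 = ((-5 + (36 - 25)*(-2 + 3))*(-84))*70 = ((-5 + 11*1)*(-84))*70 = ((-5 + 11)*(-84))*70 = (6*(-84))*70 = -504*70 = -35280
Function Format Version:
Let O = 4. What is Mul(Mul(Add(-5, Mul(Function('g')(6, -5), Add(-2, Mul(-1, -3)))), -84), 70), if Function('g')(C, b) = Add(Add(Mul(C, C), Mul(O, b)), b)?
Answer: -35280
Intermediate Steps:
Function('g')(C, b) = Add(Pow(C, 2), Mul(5, b)) (Function('g')(C, b) = Add(Add(Mul(C, C), Mul(4, b)), b) = Add(Add(Pow(C, 2), Mul(4, b)), b) = Add(Pow(C, 2), Mul(5, b)))
Mul(Mul(Add(-5, Mul(Function('g')(6, -5), Add(-2, Mul(-1, -3)))), -84), 70) = Mul(Mul(Add(-5, Mul(Add(Pow(6, 2), Mul(5, -5)), Add(-2, Mul(-1, -3)))), -84), 70) = Mul(Mul(Add(-5, Mul(Add(36, -25), Add(-2, 3))), -84), 70) = Mul(Mul(Add(-5, Mul(11, 1)), -84), 70) = Mul(Mul(Add(-5, 11), -84), 70) = Mul(Mul(6, -84), 70) = Mul(-504, 70) = -35280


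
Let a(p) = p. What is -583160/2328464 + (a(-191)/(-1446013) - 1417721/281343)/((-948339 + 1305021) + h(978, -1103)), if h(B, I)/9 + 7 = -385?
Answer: -5236787214580992101425/20908457108554640055894 ≈ -0.25046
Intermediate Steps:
h(B, I) = -3528 (h(B, I) = -63 + 9*(-385) = -63 - 3465 = -3528)
-583160/2328464 + (a(-191)/(-1446013) - 1417721/281343)/((-948339 + 1305021) + h(978, -1103)) = -583160/2328464 + (-191/(-1446013) - 1417721/281343)/((-948339 + 1305021) - 3528) = -583160*1/2328464 + (-191*(-1/1446013) - 1417721*1/281343)/(356682 - 3528) = -72895/291058 + (191/1446013 - 1417721/281343)/353154 = -72895/291058 - 2049989259860/406825635459*1/353154 = -72895/291058 - 1024994629930/71836050232443843 = -5236787214580992101425/20908457108554640055894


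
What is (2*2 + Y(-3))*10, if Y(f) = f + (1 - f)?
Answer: 50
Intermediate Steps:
Y(f) = 1
(2*2 + Y(-3))*10 = (2*2 + 1)*10 = (4 + 1)*10 = 5*10 = 50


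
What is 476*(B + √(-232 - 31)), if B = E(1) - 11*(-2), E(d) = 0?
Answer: 10472 + 476*I*√263 ≈ 10472.0 + 7719.4*I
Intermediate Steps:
B = 22 (B = 0 - 11*(-2) = 0 + 22 = 22)
476*(B + √(-232 - 31)) = 476*(22 + √(-232 - 31)) = 476*(22 + √(-263)) = 476*(22 + I*√263) = 10472 + 476*I*√263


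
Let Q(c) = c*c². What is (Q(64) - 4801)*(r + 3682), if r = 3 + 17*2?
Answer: 957058617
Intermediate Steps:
Q(c) = c³
r = 37 (r = 3 + 34 = 37)
(Q(64) - 4801)*(r + 3682) = (64³ - 4801)*(37 + 3682) = (262144 - 4801)*3719 = 257343*3719 = 957058617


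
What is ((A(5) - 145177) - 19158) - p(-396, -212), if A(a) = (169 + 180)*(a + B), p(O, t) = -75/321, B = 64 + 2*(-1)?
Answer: -15081839/107 ≈ -1.4095e+5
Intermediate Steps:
B = 62 (B = 64 - 2 = 62)
p(O, t) = -25/107 (p(O, t) = -75*1/321 = -25/107)
A(a) = 21638 + 349*a (A(a) = (169 + 180)*(a + 62) = 349*(62 + a) = 21638 + 349*a)
((A(5) - 145177) - 19158) - p(-396, -212) = (((21638 + 349*5) - 145177) - 19158) - 1*(-25/107) = (((21638 + 1745) - 145177) - 19158) + 25/107 = ((23383 - 145177) - 19158) + 25/107 = (-121794 - 19158) + 25/107 = -140952 + 25/107 = -15081839/107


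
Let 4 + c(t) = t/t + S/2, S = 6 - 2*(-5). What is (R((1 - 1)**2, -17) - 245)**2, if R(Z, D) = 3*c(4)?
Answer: 52900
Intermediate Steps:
S = 16 (S = 6 - 1*(-10) = 6 + 10 = 16)
c(t) = 5 (c(t) = -4 + (t/t + 16/2) = -4 + (1 + 16*(1/2)) = -4 + (1 + 8) = -4 + 9 = 5)
R(Z, D) = 15 (R(Z, D) = 3*5 = 15)
(R((1 - 1)**2, -17) - 245)**2 = (15 - 245)**2 = (-230)**2 = 52900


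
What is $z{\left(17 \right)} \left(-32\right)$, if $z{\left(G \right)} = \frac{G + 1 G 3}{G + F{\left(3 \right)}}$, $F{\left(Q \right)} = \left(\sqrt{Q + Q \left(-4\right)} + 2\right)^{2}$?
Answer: $- \frac{272}{3} + \frac{272 i}{3} \approx -90.667 + 90.667 i$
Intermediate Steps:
$F{\left(Q \right)} = \left(2 + \sqrt{3} \sqrt{- Q}\right)^{2}$ ($F{\left(Q \right)} = \left(\sqrt{Q - 4 Q} + 2\right)^{2} = \left(\sqrt{- 3 Q} + 2\right)^{2} = \left(\sqrt{3} \sqrt{- Q} + 2\right)^{2} = \left(2 + \sqrt{3} \sqrt{- Q}\right)^{2}$)
$z{\left(G \right)} = \frac{4 G}{G + \left(2 + 3 i\right)^{2}}$ ($z{\left(G \right)} = \frac{G + 1 G 3}{G + \left(2 + \sqrt{3} \sqrt{\left(-1\right) 3}\right)^{2}} = \frac{G + G 3}{G + \left(2 + \sqrt{3} \sqrt{-3}\right)^{2}} = \frac{G + 3 G}{G + \left(2 + \sqrt{3} i \sqrt{3}\right)^{2}} = \frac{4 G}{G + \left(2 + 3 i\right)^{2}}$)
$z{\left(17 \right)} \left(-32\right) = 4 \cdot 17 \frac{1}{-5 + 17 + 12 i} \left(-32\right) = 4 \cdot 17 \frac{1}{12 + 12 i} \left(-32\right) = 4 \cdot 17 \frac{12 - 12 i}{288} \left(-32\right) = \left(\frac{17}{6} - \frac{17 i}{6}\right) \left(-32\right) = - \frac{272}{3} + \frac{272 i}{3}$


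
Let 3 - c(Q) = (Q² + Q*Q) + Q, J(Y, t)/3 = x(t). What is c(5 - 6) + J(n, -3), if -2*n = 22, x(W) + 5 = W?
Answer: -22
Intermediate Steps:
x(W) = -5 + W
n = -11 (n = -½*22 = -11)
J(Y, t) = -15 + 3*t (J(Y, t) = 3*(-5 + t) = -15 + 3*t)
c(Q) = 3 - Q - 2*Q² (c(Q) = 3 - ((Q² + Q*Q) + Q) = 3 - ((Q² + Q²) + Q) = 3 - (2*Q² + Q) = 3 - (Q + 2*Q²) = 3 + (-Q - 2*Q²) = 3 - Q - 2*Q²)
c(5 - 6) + J(n, -3) = (3 - (5 - 6) - 2*(5 - 6)²) + (-15 + 3*(-3)) = (3 - 1*(-1) - 2*(-1)²) + (-15 - 9) = (3 + 1 - 2*1) - 24 = (3 + 1 - 2) - 24 = 2 - 24 = -22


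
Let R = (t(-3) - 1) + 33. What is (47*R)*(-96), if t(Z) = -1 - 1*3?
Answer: -126336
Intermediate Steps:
t(Z) = -4 (t(Z) = -1 - 3 = -4)
R = 28 (R = (-4 - 1) + 33 = -5 + 33 = 28)
(47*R)*(-96) = (47*28)*(-96) = 1316*(-96) = -126336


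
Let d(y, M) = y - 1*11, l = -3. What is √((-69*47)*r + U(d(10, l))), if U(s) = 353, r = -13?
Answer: 4*√2657 ≈ 206.18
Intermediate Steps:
d(y, M) = -11 + y (d(y, M) = y - 11 = -11 + y)
√((-69*47)*r + U(d(10, l))) = √(-69*47*(-13) + 353) = √(-3243*(-13) + 353) = √(42159 + 353) = √42512 = 4*√2657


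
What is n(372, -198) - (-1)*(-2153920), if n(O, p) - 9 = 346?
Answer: -2153565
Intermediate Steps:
n(O, p) = 355 (n(O, p) = 9 + 346 = 355)
n(372, -198) - (-1)*(-2153920) = 355 - (-1)*(-2153920) = 355 - 1*2153920 = 355 - 2153920 = -2153565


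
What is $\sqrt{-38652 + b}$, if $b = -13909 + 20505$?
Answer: $2 i \sqrt{8014} \approx 179.04 i$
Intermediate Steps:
$b = 6596$
$\sqrt{-38652 + b} = \sqrt{-38652 + 6596} = \sqrt{-32056} = 2 i \sqrt{8014}$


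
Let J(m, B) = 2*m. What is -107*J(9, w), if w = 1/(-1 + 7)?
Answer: -1926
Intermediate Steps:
w = 1/6 ≈ 0.16667
-107*J(9, w) = -214*9 = -107*18 = -1926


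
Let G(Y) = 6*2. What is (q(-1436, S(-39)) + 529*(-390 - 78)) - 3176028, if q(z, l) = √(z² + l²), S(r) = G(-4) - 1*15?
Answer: -3423600 + √2062105 ≈ -3.4222e+6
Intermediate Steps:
G(Y) = 12
S(r) = -3 (S(r) = 12 - 1*15 = 12 - 15 = -3)
q(z, l) = √(l² + z²)
(q(-1436, S(-39)) + 529*(-390 - 78)) - 3176028 = (√((-3)² + (-1436)²) + 529*(-390 - 78)) - 3176028 = (√(9 + 2062096) + 529*(-468)) - 3176028 = (√2062105 - 247572) - 3176028 = (-247572 + √2062105) - 3176028 = -3423600 + √2062105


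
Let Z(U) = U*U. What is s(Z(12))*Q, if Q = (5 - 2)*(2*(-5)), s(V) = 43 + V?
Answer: -5610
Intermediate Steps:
Z(U) = U**2
Q = -30 (Q = 3*(-10) = -30)
s(Z(12))*Q = (43 + 12**2)*(-30) = (43 + 144)*(-30) = 187*(-30) = -5610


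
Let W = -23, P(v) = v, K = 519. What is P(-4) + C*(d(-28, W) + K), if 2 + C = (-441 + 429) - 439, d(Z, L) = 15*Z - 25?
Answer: -33526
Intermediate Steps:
d(Z, L) = -25 + 15*Z
C = -453 (C = -2 + ((-441 + 429) - 439) = -2 + (-12 - 439) = -2 - 451 = -453)
P(-4) + C*(d(-28, W) + K) = -4 - 453*((-25 + 15*(-28)) + 519) = -4 - 453*((-25 - 420) + 519) = -4 - 453*(-445 + 519) = -4 - 453*74 = -4 - 33522 = -33526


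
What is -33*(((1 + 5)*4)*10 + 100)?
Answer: -11220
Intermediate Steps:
-33*(((1 + 5)*4)*10 + 100) = -33*((6*4)*10 + 100) = -33*(24*10 + 100) = -33*(240 + 100) = -33*340 = -11220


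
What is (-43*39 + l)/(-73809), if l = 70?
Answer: 1607/73809 ≈ 0.021772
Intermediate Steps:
(-43*39 + l)/(-73809) = (-43*39 + 70)/(-73809) = (-1677 + 70)*(-1/73809) = -1607*(-1/73809) = 1607/73809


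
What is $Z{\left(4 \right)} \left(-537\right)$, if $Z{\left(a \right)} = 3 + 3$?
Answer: $-3222$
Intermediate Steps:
$Z{\left(a \right)} = 6$
$Z{\left(4 \right)} \left(-537\right) = 6 \left(-537\right) = -3222$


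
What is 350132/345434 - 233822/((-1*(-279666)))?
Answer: 4287486791/24151536261 ≈ 0.17752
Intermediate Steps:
350132/345434 - 233822/((-1*(-279666))) = 350132*(1/345434) - 233822/279666 = 175066/172717 - 233822*1/279666 = 175066/172717 - 116911/139833 = 4287486791/24151536261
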